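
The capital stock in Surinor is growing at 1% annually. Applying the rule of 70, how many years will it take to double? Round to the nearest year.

Doubling time ≈ 70 / 1 = 70.00 years.

approximately 70 years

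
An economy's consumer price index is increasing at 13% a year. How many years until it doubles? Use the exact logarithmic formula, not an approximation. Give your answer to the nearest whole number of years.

6 years

t = ln(2) / ln(1 + 0.13) = 0.6931 / 0.122218 ≈ 5.67.
≈ 6 years.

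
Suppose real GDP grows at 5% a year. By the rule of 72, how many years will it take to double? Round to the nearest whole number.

roughly 14 years

At 5%, doubling takes about 72/5 = 14.40 years.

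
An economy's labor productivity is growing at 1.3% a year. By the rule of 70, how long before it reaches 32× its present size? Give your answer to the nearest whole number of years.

roughly 269 years

One doubling takes 70/1.3 = 53.85 years.
Getting to 32× needs 5 doublings: 5 × 53.85 ≈ 269 years.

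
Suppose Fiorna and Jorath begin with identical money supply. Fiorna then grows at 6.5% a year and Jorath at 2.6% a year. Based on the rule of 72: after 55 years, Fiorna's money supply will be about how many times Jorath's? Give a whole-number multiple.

≈ 8 times

Fiorna pulls ahead at 3.9 pp per year, so the ratio doubles every 72/3.9 ≈ 18.46 years.
In 55 years that's 2.98 doublings: 2^2.98 ≈ 8.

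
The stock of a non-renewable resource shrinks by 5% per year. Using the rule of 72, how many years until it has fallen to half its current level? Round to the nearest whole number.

Halving time ≈ 72 / 5 = 14.40 → 14 years.

≈ 14 years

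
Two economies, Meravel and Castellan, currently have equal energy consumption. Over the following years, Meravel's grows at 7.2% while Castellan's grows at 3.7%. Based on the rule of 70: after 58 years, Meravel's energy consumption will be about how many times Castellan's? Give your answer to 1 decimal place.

around 7.5 times

Rate gap = 7.2% − 3.7% = 3.5 points.
The ratio doubles every 70/3.5 ≈ 20.00 years.
58/20.00 ≈ 2.90 doublings → ratio ≈ 2^2.90 ≈ 7.5.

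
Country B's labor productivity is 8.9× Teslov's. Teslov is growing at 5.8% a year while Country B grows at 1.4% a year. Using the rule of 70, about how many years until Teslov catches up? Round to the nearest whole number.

roughly 50 years

What matters is the difference: 4.4 pp.
Rule of 70 on the gap: the ratio halves every 70/4.4 ≈ 15.91 years.
An 8.9× gap takes log₂(8.9) ≈ 3.15 halvings to close: 3.15 × 15.91 ≈ 50 years.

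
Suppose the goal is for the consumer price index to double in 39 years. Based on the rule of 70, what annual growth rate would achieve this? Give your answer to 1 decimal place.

around 1.8%

70 / 39 ≈ 1.79, so about 1.8% annually.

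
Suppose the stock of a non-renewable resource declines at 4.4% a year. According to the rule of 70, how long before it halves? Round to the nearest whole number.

Halving time ≈ 70 / 4.4 = 15.91 → 16 years.

16 years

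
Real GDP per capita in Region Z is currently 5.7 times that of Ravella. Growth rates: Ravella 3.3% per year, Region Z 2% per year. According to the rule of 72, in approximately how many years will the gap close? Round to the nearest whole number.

Ravella gains on Region Z at 3.3% − 2% = 1.3 points a year.
At that relative rate the gap halves every 72/1.3 ≈ 55.38 years.
A 5.7 times gap takes log₂(5.7) ≈ 2.51 halvings to close: 2.51 × 55.38 ≈ 139 years.

about 139 years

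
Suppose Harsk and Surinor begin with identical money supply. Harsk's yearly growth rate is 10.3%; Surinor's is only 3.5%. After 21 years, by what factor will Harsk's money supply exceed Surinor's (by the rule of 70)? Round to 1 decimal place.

around 4.1 times

Harsk pulls ahead at 6.8 pp per year, so the ratio doubles every 70/6.8 ≈ 10.29 years.
In 21 years that's 2.04 doublings: 2^2.04 ≈ 4.1.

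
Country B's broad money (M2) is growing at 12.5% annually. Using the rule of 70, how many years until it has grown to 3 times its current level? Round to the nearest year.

At 12.5% it doubles every 70/12.5 ≈ 5.60 years.
Reaching 3× takes log₂(3) ≈ 1.58 doublings.
1.58 × 5.60 ≈ 9 years.

about 9 years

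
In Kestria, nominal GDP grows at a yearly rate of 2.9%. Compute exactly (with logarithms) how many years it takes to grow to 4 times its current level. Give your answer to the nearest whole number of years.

48 years

t = ln(4) / ln(1 + 0.029) = 1.3863 / 0.028587 ≈ 48.49.
≈ 48 years.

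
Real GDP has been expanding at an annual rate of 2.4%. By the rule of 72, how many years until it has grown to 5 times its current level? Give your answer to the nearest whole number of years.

At 2.4% it doubles every 72/2.4 ≈ 30.00 years.
Reaching 5× takes log₂(5) ≈ 2.32 doublings.
2.32 × 30.00 ≈ 70 years.

about 70 years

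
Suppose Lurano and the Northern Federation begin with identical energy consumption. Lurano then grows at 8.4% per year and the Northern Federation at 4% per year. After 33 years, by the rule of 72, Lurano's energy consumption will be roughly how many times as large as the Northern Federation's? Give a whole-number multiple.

approximately 4 times

Lurano pulls ahead at 4.4 pp per year, so the ratio doubles every 72/4.4 ≈ 16.36 years.
In 33 years that's 2.02 doublings: 2^2.02 ≈ 4.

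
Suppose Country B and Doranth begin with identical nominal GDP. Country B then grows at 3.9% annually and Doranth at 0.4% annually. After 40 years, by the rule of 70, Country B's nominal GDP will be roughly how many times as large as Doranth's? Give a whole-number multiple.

Country B pulls ahead at 3.5 pp per year, so the ratio doubles every 70/3.5 ≈ 20.00 years.
In 40 years that's 2.00 doublings: 2^2.00 ≈ 4.

about 4 times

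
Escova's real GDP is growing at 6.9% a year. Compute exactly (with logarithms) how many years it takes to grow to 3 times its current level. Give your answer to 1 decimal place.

16.5 years

t = ln(3) / ln(1 + 0.069) = 1.0986 / 0.066724 ≈ 16.46.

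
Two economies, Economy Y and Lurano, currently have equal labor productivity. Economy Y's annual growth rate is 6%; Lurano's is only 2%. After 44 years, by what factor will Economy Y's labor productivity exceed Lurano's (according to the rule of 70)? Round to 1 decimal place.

Only the 4-point difference matters.
70/4 ≈ 17.50 years per doubling of the ratio; 44 years gives 2.51 doublings, so ≈ 5.7×.

approximately 5.7 times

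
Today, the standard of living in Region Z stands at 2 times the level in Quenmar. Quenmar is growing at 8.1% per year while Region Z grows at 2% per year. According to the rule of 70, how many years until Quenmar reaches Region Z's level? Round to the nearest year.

Quenmar gains on Region Z at 8.1% − 2% = 6.1 points a year.
At that relative rate the gap halves every 70/6.1 ≈ 11.48 years.
A 2 times gap closes after 1 halving: 1 × 11.48 ≈ 11 years.

about 11 years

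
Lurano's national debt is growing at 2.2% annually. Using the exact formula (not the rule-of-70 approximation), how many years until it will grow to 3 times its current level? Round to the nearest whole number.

50 years

t = ln(3) / ln(1 + 0.022) = 1.0986 / 0.021761 ≈ 50.48.
≈ 50 years.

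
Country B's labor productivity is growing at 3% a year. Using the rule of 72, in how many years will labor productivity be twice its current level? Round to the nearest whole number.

≈ 24 years

72/3 ≈ 24.00, so it doubles roughly every 24 years.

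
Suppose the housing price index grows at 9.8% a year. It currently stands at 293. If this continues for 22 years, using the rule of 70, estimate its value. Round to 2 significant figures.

about 2500

Doubling time ≈ 70/9.8 = 7.14 years.
22 years is 22/7.14 ≈ 3.08 doublings, a factor of 2^3.08 ≈ 8.46.
293 × 8.46 ≈ 2500.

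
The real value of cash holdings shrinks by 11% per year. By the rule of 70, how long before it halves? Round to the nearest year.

The rule works in reverse for decay: 70/11 ≈ 6.36 years to halve.

≈ 6 years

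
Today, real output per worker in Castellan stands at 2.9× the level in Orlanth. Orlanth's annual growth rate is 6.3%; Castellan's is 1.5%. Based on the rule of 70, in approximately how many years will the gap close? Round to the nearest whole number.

What matters is the difference: 4.8 pp.
Rule of 70 on the gap: the ratio halves every 70/4.8 ≈ 14.58 years.
A 2.9× gap takes log₂(2.9) ≈ 1.54 halvings to close: 1.54 × 14.58 ≈ 22 years.

22 years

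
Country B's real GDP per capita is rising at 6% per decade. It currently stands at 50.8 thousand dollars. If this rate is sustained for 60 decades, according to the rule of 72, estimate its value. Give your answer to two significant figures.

It doubles every 72/6 ≈ 12.00 decades, so 60 decades is 5.00 doublings.
2^5.00 ≈ 32.00; 50.8 × 32.00 ≈ 1600 thousand dollars.

≈ 1600 thousand dollars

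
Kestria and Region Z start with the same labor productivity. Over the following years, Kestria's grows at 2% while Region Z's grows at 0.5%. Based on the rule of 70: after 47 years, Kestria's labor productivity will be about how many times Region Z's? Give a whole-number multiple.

Only the 1.5-point difference matters.
70/1.5 ≈ 46.67 years per doubling of the ratio; 47 years gives 1.01 doublings, so ≈ 2×.

around 2 times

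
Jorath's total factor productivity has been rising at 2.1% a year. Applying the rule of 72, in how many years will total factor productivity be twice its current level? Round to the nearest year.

72/2.1 ≈ 34.29, so it doubles roughly every 34 years.

≈ 34 years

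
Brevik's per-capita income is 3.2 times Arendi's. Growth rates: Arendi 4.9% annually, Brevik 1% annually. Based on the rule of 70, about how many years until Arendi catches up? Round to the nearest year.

The growth-rate gap is 4.9% − 1% = 3.9 percentage points.
So the ratio between them halves every 70/3.9 ≈ 17.95 years.
A 3.2 times gap takes log₂(3.2) ≈ 1.68 halvings to close: 1.68 × 17.95 ≈ 30 years.

roughly 30 years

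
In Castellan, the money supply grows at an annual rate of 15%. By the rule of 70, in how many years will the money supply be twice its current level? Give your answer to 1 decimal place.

Doubling time ≈ 70 / 15 = 4.67 years.

about 4.7 years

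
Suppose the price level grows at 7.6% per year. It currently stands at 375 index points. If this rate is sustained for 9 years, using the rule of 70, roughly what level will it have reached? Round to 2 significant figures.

Doubling time ≈ 70/7.6 = 9.21 years.
9 years is 9/9.21 ≈ 0.98 doublings, a factor of 2^0.98 ≈ 1.97.
375 × 1.97 ≈ 740 index points.

≈ 740 index points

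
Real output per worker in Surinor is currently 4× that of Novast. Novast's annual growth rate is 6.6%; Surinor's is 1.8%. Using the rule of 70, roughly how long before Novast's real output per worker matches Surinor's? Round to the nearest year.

29 years

What matters is the difference: 4.8 pp.
Rule of 70 on the gap: the ratio halves every 70/4.8 ≈ 14.58 years.
A 4× gap closes after 2 halvings: 2 × 14.58 ≈ 29 years.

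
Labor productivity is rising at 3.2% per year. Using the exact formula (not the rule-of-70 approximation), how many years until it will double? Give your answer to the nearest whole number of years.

22 years

t = ln(2) / ln(1 + 0.032) = 0.6931 / 0.031499 ≈ 22.00.
≈ 22 years.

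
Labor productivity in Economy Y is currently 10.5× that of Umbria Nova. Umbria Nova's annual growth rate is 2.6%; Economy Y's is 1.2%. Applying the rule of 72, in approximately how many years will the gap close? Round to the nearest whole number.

about 174 years

Umbria Nova gains on Economy Y at 2.6% − 1.2% = 1.4 points a year.
At that relative rate the gap halves every 72/1.4 ≈ 51.43 years.
A 10.5× gap takes log₂(10.5) ≈ 3.39 halvings to close: 3.39 × 51.43 ≈ 174 years.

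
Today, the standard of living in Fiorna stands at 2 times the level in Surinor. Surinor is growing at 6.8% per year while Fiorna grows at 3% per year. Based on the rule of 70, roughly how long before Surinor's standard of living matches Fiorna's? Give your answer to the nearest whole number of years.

around 18 years

Surinor gains on Fiorna at 6.8% − 3% = 3.8 points a year.
At that relative rate the gap halves every 70/3.8 ≈ 18.42 years.
A 2 times gap closes after 1 halving: 1 × 18.42 ≈ 18 years.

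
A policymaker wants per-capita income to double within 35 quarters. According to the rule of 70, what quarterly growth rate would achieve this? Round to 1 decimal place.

about 2.0% per quarter

70 / 35 ≈ 2.00, so about 2.0% per quarter.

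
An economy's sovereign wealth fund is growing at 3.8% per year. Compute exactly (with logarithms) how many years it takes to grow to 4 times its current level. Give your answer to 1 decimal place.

t = ln(4) / ln(1 + 0.038) = 1.3863 / 0.037296 ≈ 37.17.

37.2 years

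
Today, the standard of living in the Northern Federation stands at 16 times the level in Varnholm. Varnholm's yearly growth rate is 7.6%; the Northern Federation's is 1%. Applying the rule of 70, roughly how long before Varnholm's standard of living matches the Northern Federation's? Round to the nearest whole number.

What matters is the difference: 6.6 pp.
Rule of 70 on the gap: the ratio halves every 70/6.6 ≈ 10.61 years.
A 16 times gap closes after 4 halvings: 4 × 10.61 ≈ 42 years.

about 42 years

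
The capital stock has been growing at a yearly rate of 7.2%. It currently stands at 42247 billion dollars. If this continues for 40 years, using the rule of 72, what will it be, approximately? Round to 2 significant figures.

Doubling time ≈ 72/7.2 = 10.00 years.
40 years is 40/10.00 ≈ 4.00 doublings, a factor of 2^4.00 ≈ 16.00.
42247 × 16.00 ≈ 680000 billion dollars.

680000 billion dollars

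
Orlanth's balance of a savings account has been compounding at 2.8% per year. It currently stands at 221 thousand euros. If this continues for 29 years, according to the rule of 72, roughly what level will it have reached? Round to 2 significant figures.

Doubling time ≈ 72/2.8 = 25.71 years.
29 years is 29/25.71 ≈ 1.13 doublings, a factor of 2^1.13 ≈ 2.19.
221 × 2.19 ≈ 480 thousand euros.

about 480 thousand euros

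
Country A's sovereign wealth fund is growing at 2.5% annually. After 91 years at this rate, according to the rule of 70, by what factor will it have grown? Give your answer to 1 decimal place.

Doubles every ≈ 28.00 years (70/2.5).
91 years is 3.25 doublings; 2^3.25 ≈ 9.5×.

roughly 9.5 times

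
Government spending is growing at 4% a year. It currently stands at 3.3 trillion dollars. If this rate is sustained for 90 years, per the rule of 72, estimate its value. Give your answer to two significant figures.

approximately 110 trillion dollars

It doubles every 72/4 ≈ 18.00 years, so 90 years is 5.00 doublings.
2^5.00 ≈ 32.00; 3.3 × 32.00 ≈ 110 trillion dollars.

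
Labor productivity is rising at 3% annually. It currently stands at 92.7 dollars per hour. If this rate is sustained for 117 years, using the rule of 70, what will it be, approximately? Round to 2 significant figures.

about 3000 dollars per hour

Doubling time ≈ 70/3 = 23.33 years.
117 years is 117/23.33 ≈ 5.02 doublings, a factor of 2^5.02 ≈ 32.45.
92.7 × 32.45 ≈ 3000 dollars per hour.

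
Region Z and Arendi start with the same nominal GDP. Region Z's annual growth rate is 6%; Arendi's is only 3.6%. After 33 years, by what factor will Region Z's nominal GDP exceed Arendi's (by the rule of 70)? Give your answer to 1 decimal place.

Only the 2.4-point difference matters.
70/2.4 ≈ 29.17 years per doubling of the ratio; 33 years gives 1.13 doublings, so ≈ 2.2×.

roughly 2.2 times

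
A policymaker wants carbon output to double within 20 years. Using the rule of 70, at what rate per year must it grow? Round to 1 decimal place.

70 / 20 ≈ 3.50, so about 3.5% per year.

3.5% per year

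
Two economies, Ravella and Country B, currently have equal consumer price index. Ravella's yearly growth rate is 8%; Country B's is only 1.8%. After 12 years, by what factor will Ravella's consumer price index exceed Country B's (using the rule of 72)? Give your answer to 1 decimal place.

≈ 2.0 times

Only the 6.2-point difference matters.
72/6.2 ≈ 11.61 years per doubling of the ratio; 12 years gives 1.03 doublings, so ≈ 2.0×.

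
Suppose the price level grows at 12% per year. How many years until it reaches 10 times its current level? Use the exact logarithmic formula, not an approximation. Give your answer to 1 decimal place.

t = ln(10) / ln(1 + 0.12) = 2.3026 / 0.113329 ≈ 20.32.

20.3 years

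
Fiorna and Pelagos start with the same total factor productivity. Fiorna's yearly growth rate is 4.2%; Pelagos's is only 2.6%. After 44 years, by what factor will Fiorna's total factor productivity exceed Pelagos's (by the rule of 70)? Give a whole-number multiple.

Fiorna pulls ahead at 1.6 pp per year, so the ratio doubles every 70/1.6 ≈ 43.75 years.
In 44 years that's 1.01 doublings: 2^1.01 ≈ 2.

around 2 times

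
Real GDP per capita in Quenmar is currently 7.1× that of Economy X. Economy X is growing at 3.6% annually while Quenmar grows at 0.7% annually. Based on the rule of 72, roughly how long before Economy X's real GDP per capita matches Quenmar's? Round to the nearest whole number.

around 70 years

The growth-rate gap is 3.6% − 0.7% = 2.9 percentage points.
So the ratio between them halves every 72/2.9 ≈ 24.83 years.
A 7.1× gap takes log₂(7.1) ≈ 2.83 halvings to close: 2.83 × 24.83 ≈ 70 years.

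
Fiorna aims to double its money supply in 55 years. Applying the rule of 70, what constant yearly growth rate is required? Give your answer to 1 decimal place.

around 1.3%

70 / 55 ≈ 1.27, so about 1.3% per year.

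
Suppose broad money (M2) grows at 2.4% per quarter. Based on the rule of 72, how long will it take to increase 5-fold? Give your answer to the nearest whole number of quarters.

One doubling takes 72/2.4 = 30.00 quarters.
5× is log₂ 5 ≈ 2.32 doublings, so ≈ 2.32 × 30.00 = 70 quarters.

70 quarters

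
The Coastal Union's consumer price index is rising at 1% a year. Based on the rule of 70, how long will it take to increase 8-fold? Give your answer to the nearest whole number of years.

≈ 210 years

At 1% it doubles every 70/1 ≈ 70.00 years.
8 = 2^3, so 3 doublings → 210 years.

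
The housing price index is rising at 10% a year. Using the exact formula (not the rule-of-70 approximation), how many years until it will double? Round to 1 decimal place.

7.3 years

t = ln(2) / ln(1 + 0.1) = 0.6931 / 0.095310 ≈ 7.27.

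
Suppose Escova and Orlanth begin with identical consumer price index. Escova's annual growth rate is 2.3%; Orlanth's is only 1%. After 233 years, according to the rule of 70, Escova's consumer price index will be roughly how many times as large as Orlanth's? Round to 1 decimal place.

around 20.1 times

Rate gap = 2.3% − 1% = 1.3 points.
The ratio doubles every 70/1.3 ≈ 53.85 years.
233/53.85 ≈ 4.33 doublings → ratio ≈ 2^4.33 ≈ 20.1.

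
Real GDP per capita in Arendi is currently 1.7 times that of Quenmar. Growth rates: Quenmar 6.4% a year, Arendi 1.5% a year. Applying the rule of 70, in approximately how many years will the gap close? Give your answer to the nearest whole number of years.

≈ 11 years

Quenmar gains on Arendi at 6.4% − 1.5% = 4.9 points a year.
At that relative rate the gap halves every 70/4.9 ≈ 14.29 years.
A 1.7 times gap takes log₂(1.7) ≈ 0.77 halvings to close: 0.77 × 14.29 ≈ 11 years.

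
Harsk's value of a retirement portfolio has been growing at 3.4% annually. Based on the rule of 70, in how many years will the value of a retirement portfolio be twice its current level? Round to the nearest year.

21 years

70/3.4 ≈ 20.59, so it doubles roughly every 21 years.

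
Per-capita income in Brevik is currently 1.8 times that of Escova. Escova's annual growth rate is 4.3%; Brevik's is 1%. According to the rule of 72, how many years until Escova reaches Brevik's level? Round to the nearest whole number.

The growth-rate gap is 4.3% − 1% = 3.3 percentage points.
So the ratio between them halves every 72/3.3 ≈ 21.82 years.
A 1.8 times gap takes log₂(1.8) ≈ 0.85 halvings to close: 0.85 × 21.82 ≈ 19 years.

≈ 19 years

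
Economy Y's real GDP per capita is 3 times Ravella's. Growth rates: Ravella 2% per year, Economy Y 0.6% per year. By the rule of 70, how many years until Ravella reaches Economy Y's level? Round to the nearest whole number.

around 79 years

What matters is the difference: 1.4 pp.
Rule of 70 on the gap: the ratio halves every 70/1.4 ≈ 50.00 years.
A 3 times gap takes log₂(3) ≈ 1.58 halvings to close: 1.58 × 50.00 ≈ 79 years.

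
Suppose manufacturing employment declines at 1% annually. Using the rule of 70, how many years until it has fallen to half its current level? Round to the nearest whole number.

70 years

Halving time ≈ 70 / 1 = 70.00 → 70 years.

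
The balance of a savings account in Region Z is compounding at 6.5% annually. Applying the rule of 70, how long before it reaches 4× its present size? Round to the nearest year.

roughly 22 years

Doubling time ≈ 70/6.5 = 10.77 years.
4× is 2 doublings, so 2 × 10.77 ≈ 22 years.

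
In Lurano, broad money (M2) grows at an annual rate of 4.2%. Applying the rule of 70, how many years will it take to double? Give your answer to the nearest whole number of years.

about 17 years

70/4.2 ≈ 16.67, so it doubles roughly every 17 years.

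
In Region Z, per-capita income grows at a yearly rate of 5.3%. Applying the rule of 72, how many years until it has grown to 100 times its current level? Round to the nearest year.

90 years

Doubling time ≈ 72/5.3 = 13.58 years.
100× is log₂ 100 ≈ 6.64 doublings, so ≈ 6.64 × 13.58 = 90 years.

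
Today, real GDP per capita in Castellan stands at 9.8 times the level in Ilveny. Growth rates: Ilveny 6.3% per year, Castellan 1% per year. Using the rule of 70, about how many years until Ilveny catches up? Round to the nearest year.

around 43 years

The growth-rate gap is 6.3% − 1% = 5.3 percentage points.
So the ratio between them halves every 70/5.3 ≈ 13.21 years.
A 9.8 times gap takes log₂(9.8) ≈ 3.29 halvings to close: 3.29 × 13.21 ≈ 43 years.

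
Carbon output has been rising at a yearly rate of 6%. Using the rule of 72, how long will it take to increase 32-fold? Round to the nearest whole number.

about 60 years

At 6% it doubles every 72/6 ≈ 12.00 years.
32 = 2^5, so 5 doublings → 60 years.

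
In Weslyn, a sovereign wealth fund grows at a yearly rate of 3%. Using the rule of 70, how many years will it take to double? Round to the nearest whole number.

At 3%, doubling takes about 70/3 = 23.33 years.

roughly 23 years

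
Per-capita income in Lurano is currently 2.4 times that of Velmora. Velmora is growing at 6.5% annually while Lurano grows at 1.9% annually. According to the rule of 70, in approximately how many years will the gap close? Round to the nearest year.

The growth-rate gap is 6.5% − 1.9% = 4.6 percentage points.
So the ratio between them halves every 70/4.6 ≈ 15.22 years.
A 2.4 times gap takes log₂(2.4) ≈ 1.26 halvings to close: 1.26 × 15.22 ≈ 19 years.

19 years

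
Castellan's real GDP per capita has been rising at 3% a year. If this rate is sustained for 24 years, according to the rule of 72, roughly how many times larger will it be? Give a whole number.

around 2 times

72/3 ≈ 24.00 years per doubling.
24 years fits 1 doubling: 2^1 = 2.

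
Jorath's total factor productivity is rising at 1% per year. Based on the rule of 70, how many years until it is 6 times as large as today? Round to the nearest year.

about 181 years

One doubling takes 70/1 = 70.00 years.
Reaching 6× takes log₂(6) ≈ 2.58 doublings.
2.58 × 70.00 ≈ 181 years.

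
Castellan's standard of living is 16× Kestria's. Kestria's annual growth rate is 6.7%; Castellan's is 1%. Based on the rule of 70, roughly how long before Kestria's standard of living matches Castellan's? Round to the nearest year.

49 years

The growth-rate gap is 6.7% − 1% = 5.7 percentage points.
So the ratio between them halves every 70/5.7 ≈ 12.28 years.
A 16× gap closes after 4 halvings: 4 × 12.28 ≈ 49 years.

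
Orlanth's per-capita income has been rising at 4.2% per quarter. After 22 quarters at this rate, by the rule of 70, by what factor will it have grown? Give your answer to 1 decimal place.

Doubling time ≈ 70/4.2 = 16.67 quarters.
22 quarters / 16.67 ≈ 1.32 doublings → factor 2^1.32 ≈ 2.5.

2.5 times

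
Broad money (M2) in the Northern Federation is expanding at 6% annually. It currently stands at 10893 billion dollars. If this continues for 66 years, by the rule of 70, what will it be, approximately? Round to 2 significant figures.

It doubles every 70/6 ≈ 11.67 years, so 66 years is 5.66 doublings.
2^5.66 ≈ 50.56; 10893 × 50.56 ≈ 550000 billion dollars.

approximately 550000 billion dollars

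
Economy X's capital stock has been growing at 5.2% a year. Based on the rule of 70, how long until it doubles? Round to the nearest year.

Doubling time ≈ 70 / 5.2 = 13.46 years.

about 13 years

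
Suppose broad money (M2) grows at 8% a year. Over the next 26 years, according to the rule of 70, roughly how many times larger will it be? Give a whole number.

≈ 8 times

At 8% one doubling takes ≈ 8.75 years; 26 years is 3 of them, so ×8.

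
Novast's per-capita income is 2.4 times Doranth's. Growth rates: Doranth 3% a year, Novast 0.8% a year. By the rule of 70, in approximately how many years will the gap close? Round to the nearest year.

roughly 40 years

Doranth gains on Novast at 3% − 0.8% = 2.2 points a year.
At that relative rate the gap halves every 70/2.2 ≈ 31.82 years.
A 2.4 times gap takes log₂(2.4) ≈ 1.26 halvings to close: 1.26 × 31.82 ≈ 40 years.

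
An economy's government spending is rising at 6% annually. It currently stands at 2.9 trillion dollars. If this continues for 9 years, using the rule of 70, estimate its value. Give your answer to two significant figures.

≈ 5.0 trillion dollars

Doubling time ≈ 70/6 = 11.67 years.
9 years is 9/11.67 ≈ 0.77 doublings, a factor of 2^0.77 ≈ 1.71.
2.9 × 1.71 ≈ 5.0 trillion dollars.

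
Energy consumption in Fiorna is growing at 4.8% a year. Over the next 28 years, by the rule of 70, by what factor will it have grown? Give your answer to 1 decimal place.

Doubling time ≈ 70/4.8 = 14.58 years.
28 years / 14.58 ≈ 1.92 doublings → factor 2^1.92 ≈ 3.8.

3.8 times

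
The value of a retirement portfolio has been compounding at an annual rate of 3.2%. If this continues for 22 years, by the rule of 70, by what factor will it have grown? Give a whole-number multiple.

70/3.2 ≈ 21.88 years per doubling.
22 years fits 1 doubling: 2^1 = 2.

roughly 2 times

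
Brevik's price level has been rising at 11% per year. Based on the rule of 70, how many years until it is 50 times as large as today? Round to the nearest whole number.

36 years

At 11% it doubles every 70/11 ≈ 6.36 years.
50× is log₂ 50 ≈ 5.64 doublings, so ≈ 5.64 × 6.36 = 36 years.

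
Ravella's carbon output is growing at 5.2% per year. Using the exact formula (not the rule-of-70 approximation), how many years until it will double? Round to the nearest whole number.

14 years

t = ln(2) / ln(1 + 0.052) = 0.6931 / 0.050693 ≈ 13.67.
≈ 14 years.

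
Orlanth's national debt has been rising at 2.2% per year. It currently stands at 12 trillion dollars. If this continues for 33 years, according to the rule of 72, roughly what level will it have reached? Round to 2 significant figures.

24 trillion dollars

Doubling time ≈ 72/2.2 = 32.73 years.
33 years is 33/32.73 ≈ 1.01 doublings, a factor of 2^1.01 ≈ 2.01.
12 × 2.01 ≈ 24 trillion dollars.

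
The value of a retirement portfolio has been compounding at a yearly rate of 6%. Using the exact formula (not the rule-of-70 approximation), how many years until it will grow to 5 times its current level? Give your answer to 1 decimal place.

t = ln(5) / ln(1 + 0.06) = 1.6094 / 0.058269 ≈ 27.62.

27.6 years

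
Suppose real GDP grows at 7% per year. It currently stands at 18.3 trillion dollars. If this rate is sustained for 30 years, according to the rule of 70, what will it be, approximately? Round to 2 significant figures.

roughly 150 trillion dollars

It doubles every 70/7 ≈ 10.00 years, so 30 years is 3.00 doublings.
2^3.00 ≈ 8.00; 18.3 × 8.00 ≈ 150 trillion dollars.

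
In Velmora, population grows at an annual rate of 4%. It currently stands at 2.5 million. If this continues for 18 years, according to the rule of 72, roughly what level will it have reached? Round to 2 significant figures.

around 5.0 million

Doubling time ≈ 72/4 = 18.00 years.
18 years is 18/18.00 ≈ 1.00 doublings, a factor of 2^1.00 ≈ 2.00.
2.5 × 2.00 ≈ 5.0 million.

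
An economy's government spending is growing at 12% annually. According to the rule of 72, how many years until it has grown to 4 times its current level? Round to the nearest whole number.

around 12 years

Doubling time ≈ 72/12 = 6.00 years.
Getting to 4× needs 2 doublings: 2 × 6.00 ≈ 12 years.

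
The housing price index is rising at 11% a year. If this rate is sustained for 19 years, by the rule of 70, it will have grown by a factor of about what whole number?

roughly 8 times

At 11% one doubling takes ≈ 6.36 years; 19 years is 3 of them, so ×8.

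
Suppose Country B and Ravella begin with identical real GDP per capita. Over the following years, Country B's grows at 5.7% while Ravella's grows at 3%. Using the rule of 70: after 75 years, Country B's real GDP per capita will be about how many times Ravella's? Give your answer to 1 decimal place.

Country B pulls ahead at 2.7 pp per year, so the ratio doubles every 70/2.7 ≈ 25.93 years.
In 75 years that's 2.89 doublings: 2^2.89 ≈ 7.4.

≈ 7.4 times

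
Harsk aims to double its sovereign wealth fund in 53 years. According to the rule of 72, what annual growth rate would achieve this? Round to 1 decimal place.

72 / 53 ≈ 1.36, so about 1.4% a year.

around 1.4%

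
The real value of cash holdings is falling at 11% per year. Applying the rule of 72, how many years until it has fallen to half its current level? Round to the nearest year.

around 7 years

Falling at 11%, it halves about every 72/11 = 6.55 years.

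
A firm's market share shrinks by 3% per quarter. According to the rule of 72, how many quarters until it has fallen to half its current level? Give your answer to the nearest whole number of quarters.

Falling at 3%, it halves about every 72/3 = 24.00 quarters.

24 quarters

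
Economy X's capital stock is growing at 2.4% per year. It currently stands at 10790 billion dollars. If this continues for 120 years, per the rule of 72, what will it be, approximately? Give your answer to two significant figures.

170000 billion dollars

It doubles every 72/2.4 ≈ 30.00 years, so 120 years is 4.00 doublings.
2^4.00 ≈ 16.00; 10790 × 16.00 ≈ 170000 billion dollars.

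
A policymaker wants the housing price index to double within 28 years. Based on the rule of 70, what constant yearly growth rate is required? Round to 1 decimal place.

2.5%

70 / 28 ≈ 2.50, so about 2.5% per year.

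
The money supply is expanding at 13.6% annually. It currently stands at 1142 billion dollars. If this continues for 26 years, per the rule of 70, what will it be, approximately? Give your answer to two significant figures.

Doubling time ≈ 70/13.6 = 5.15 years.
26 years is 26/5.15 ≈ 5.05 doublings, a factor of 2^5.05 ≈ 33.13.
1142 × 33.13 ≈ 38000 billion dollars.

about 38000 billion dollars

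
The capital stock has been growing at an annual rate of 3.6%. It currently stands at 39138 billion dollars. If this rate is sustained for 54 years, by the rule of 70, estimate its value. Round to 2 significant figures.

Doubling time ≈ 70/3.6 = 19.44 years.
54 years is 54/19.44 ≈ 2.78 doublings, a factor of 2^2.78 ≈ 6.87.
39138 × 6.87 ≈ 270000 billion dollars.

≈ 270000 billion dollars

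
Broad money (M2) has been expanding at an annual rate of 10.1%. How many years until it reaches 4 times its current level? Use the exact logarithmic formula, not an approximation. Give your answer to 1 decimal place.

14.4 years

t = ln(4) / ln(1 + 0.101) = 1.3863 / 0.096219 ≈ 14.41.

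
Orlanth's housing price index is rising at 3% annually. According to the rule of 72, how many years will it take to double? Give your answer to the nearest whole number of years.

≈ 24 years

At 3%, doubling takes about 72/3 = 24.00 years.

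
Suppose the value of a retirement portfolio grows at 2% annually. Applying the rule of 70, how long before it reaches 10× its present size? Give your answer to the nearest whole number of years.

At 2% it doubles every 70/2 ≈ 35.00 years.
Reaching 10× takes log₂(10) ≈ 3.32 doublings.
3.32 × 35.00 ≈ 116 years.

116 years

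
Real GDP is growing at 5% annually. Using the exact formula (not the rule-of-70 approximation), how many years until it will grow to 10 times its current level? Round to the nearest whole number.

47 years

t = ln(10) / ln(1 + 0.05) = 2.3026 / 0.048790 ≈ 47.19.
≈ 47 years.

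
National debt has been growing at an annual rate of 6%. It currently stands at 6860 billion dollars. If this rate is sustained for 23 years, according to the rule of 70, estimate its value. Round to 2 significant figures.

around 27000 billion dollars

Doubling time ≈ 70/6 = 11.67 years.
23 years is 23/11.67 ≈ 1.97 doublings, a factor of 2^1.97 ≈ 3.92.
6860 × 3.92 ≈ 27000 billion dollars.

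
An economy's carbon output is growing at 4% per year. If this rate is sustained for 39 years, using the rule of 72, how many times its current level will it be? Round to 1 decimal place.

≈ 4.5 times

Doubling time ≈ 72/4 = 18.00 years.
39 years / 18.00 ≈ 2.17 doublings → factor 2^2.17 ≈ 4.5.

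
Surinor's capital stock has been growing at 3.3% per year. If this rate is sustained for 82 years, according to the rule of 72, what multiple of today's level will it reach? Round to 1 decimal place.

Doubles every ≈ 21.82 years (72/3.3).
82 years is 3.76 doublings; 2^3.76 ≈ 13.5×.

roughly 13.5 times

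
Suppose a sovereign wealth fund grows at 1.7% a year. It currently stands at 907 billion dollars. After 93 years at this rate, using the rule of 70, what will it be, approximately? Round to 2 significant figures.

Doubling time ≈ 70/1.7 = 41.18 years.
93 years is 93/41.18 ≈ 2.26 doublings, a factor of 2^2.26 ≈ 4.79.
907 × 4.79 ≈ 4300 billion dollars.

≈ 4300 billion dollars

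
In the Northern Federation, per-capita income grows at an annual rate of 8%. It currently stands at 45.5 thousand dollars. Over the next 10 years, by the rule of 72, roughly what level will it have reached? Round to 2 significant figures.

Doubling time ≈ 72/8 = 9.00 years.
10 years is 10/9.00 ≈ 1.11 doublings, a factor of 2^1.11 ≈ 2.16.
45.5 × 2.16 ≈ 98 thousand dollars.

around 98 thousand dollars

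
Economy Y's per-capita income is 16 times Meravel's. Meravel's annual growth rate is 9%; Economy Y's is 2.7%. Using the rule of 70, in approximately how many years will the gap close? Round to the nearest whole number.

What matters is the difference: 6.3 pp.
Rule of 70 on the gap: the ratio halves every 70/6.3 ≈ 11.11 years.
A 16 times gap closes after 4 halvings: 4 × 11.11 ≈ 44 years.

44 years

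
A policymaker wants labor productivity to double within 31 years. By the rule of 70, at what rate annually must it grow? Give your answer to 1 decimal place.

approximately 2.3%

70 / 31 ≈ 2.26, so about 2.3% annually.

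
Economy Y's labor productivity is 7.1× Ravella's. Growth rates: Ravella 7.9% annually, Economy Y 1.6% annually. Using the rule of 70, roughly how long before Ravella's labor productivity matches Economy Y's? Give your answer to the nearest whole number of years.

approximately 31 years

The growth-rate gap is 7.9% − 1.6% = 6.3 percentage points.
So the ratio between them halves every 70/6.3 ≈ 11.11 years.
A 7.1× gap takes log₂(7.1) ≈ 2.83 halvings to close: 2.83 × 11.11 ≈ 31 years.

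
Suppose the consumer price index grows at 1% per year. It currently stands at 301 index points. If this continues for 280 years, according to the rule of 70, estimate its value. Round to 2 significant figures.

Doubling time ≈ 70/1 = 70.00 years.
280 years is 280/70.00 ≈ 4.00 doublings, a factor of 2^4.00 ≈ 16.00.
301 × 16.00 ≈ 4800 index points.

4800 index points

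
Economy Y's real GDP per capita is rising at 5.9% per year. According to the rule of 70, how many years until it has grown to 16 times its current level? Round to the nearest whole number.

At 5.9% it doubles every 70/5.9 ≈ 11.86 years.
Getting to 16× needs 4 doublings: 4 × 11.86 ≈ 47 years.

approximately 47 years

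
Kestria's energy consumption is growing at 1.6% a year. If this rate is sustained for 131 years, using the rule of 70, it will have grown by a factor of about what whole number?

At 1.6% one doubling takes ≈ 43.75 years; 131 years is 3 of them, so ×8.

roughly 8 times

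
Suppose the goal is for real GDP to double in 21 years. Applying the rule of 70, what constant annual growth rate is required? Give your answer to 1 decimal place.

approximately 3.3%

70 / 21 ≈ 3.33, so about 3.3% a year.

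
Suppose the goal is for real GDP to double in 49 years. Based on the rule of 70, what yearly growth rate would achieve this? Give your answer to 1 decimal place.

70 / 49 ≈ 1.43, so about 1.4% per year.

approximately 1.4% per year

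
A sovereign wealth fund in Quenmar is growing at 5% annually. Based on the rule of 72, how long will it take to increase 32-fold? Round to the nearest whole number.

Doubling time ≈ 72/5 = 14.40 years.
32× is 5 doublings, so 5 × 14.40 ≈ 72 years.

72 years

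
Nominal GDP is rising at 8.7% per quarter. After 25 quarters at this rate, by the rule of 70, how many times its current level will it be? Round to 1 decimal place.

Doubling time ≈ 70/8.7 = 8.05 quarters.
25 quarters / 8.05 ≈ 3.11 doublings → factor 2^3.11 ≈ 8.6.

around 8.6 times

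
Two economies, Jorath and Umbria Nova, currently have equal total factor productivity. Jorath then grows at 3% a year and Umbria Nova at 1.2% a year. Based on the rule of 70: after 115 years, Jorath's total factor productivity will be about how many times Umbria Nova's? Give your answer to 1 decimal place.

Jorath pulls ahead at 1.8 pp per year, so the ratio doubles every 70/1.8 ≈ 38.89 years.
In 115 years that's 2.96 doublings: 2^2.96 ≈ 7.8.

7.8 times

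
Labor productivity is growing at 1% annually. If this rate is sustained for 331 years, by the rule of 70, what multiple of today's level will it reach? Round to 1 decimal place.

Doubles every ≈ 70.00 years (70/1).
331 years is 4.73 doublings; 2^4.73 ≈ 26.5×.

roughly 26.5 times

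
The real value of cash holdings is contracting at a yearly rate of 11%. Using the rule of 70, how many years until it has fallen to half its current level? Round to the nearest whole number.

Falling at 11%, it halves about every 70/11 = 6.36 years.

about 6 years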